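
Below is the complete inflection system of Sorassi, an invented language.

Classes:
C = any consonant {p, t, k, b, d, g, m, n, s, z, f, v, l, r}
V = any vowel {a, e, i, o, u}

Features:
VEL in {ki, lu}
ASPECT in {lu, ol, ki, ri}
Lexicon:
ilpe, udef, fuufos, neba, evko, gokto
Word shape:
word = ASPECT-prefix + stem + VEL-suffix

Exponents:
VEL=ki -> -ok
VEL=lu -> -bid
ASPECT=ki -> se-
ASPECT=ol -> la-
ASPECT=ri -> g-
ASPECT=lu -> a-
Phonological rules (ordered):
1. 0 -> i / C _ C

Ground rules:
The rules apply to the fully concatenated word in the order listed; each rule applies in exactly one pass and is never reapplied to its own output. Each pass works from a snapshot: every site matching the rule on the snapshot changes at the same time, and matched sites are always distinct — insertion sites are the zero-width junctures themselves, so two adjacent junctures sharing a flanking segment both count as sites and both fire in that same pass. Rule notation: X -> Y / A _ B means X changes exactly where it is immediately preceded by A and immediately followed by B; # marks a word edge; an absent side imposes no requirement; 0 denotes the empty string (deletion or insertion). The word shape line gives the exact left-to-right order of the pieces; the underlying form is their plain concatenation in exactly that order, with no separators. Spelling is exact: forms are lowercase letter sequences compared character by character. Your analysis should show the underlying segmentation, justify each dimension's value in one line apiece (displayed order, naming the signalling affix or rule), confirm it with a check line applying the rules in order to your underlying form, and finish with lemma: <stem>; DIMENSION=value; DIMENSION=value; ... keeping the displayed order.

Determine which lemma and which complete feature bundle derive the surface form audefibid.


underlying: a-udef-bid
VEL=lu - signalled by the affix -bid
ASPECT=lu - signalled by the affix a-
check: audefbid -> audefibid
lemma: udef; VEL=lu; ASPECT=lu


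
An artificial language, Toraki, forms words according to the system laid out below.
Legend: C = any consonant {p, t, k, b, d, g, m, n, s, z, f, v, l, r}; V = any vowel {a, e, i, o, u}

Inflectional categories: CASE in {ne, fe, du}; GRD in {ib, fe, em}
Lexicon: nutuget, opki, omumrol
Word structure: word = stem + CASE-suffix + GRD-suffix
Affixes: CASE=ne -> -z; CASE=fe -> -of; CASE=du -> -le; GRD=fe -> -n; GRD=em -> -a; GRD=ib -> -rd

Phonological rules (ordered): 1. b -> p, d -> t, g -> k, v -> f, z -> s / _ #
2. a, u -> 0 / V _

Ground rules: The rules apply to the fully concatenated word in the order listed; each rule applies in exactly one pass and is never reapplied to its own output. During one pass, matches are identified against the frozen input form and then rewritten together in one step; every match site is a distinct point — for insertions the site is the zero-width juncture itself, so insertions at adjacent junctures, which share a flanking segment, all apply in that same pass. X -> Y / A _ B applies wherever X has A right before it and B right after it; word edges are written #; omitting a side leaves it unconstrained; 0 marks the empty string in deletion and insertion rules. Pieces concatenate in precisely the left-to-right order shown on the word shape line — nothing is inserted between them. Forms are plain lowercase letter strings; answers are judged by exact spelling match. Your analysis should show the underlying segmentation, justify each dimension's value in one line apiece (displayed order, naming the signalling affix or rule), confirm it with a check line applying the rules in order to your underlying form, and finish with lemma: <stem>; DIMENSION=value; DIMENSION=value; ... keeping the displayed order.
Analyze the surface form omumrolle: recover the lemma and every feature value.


underlying: omumrol-le-a
CASE=du - signalled by the affix -le
GRD=em - signalled by the affix -a
check: omumrollea -> omumrollea -> omumrolle
lemma: omumrol; CASE=du; GRD=em


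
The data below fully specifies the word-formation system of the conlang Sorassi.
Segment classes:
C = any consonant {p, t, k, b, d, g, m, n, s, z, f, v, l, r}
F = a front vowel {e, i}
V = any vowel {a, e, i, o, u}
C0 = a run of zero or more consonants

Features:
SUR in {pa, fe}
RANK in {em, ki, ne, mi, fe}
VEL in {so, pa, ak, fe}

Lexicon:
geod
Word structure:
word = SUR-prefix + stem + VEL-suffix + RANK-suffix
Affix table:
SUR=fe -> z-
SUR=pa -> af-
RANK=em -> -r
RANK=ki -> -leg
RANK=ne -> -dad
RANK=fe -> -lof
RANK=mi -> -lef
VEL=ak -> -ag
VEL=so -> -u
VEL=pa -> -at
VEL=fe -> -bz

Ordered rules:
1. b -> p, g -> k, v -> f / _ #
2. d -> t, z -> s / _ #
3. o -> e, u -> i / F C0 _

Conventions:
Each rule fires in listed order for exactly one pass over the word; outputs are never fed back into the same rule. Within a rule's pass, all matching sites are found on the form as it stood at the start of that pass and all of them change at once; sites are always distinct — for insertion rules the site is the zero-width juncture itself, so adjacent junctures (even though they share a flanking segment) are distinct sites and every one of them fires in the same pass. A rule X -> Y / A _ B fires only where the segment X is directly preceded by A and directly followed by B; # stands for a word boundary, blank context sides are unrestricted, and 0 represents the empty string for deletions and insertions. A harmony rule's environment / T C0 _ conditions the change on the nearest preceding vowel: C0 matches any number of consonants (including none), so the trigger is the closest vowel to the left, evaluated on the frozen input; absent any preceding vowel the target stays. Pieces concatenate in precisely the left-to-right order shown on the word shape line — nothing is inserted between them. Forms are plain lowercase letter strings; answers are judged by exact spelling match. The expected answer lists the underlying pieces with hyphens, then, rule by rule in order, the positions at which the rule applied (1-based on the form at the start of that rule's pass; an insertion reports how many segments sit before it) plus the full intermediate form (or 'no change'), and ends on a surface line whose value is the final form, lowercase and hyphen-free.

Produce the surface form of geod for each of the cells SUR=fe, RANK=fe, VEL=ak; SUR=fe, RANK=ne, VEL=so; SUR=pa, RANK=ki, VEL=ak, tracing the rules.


cell SUR=fe, RANK=fe, VEL=ak:
underlying: z-geod-ag-lof
1. b -> p, g -> k, v -> f / _ #: no change
2. d -> t, z -> s / _ #: no change
3. o -> e, u -> i / F C0 _: fires at position(s) 4: zgeedaglof
surface: zgeedaglof

cell SUR=fe, RANK=ne, VEL=so:
underlying: z-geod-u-dad
1. b -> p, g -> k, v -> f / _ #: no change
2. d -> t, z -> s / _ #: fires at position(s) 9: zgeodudat
3. o -> e, u -> i / F C0 _: fires at position(s) 4: zgeedudat
surface: zgeedudat

cell SUR=pa, RANK=ki, VEL=ak:
underlying: af-geod-ag-leg
1. b -> p, g -> k, v -> f / _ #: fires at position(s) 11: afgeodaglek
2. d -> t, z -> s / _ #: no change
3. o -> e, u -> i / F C0 _: fires at position(s) 5: afgeedaglek
surface: afgeedaglek


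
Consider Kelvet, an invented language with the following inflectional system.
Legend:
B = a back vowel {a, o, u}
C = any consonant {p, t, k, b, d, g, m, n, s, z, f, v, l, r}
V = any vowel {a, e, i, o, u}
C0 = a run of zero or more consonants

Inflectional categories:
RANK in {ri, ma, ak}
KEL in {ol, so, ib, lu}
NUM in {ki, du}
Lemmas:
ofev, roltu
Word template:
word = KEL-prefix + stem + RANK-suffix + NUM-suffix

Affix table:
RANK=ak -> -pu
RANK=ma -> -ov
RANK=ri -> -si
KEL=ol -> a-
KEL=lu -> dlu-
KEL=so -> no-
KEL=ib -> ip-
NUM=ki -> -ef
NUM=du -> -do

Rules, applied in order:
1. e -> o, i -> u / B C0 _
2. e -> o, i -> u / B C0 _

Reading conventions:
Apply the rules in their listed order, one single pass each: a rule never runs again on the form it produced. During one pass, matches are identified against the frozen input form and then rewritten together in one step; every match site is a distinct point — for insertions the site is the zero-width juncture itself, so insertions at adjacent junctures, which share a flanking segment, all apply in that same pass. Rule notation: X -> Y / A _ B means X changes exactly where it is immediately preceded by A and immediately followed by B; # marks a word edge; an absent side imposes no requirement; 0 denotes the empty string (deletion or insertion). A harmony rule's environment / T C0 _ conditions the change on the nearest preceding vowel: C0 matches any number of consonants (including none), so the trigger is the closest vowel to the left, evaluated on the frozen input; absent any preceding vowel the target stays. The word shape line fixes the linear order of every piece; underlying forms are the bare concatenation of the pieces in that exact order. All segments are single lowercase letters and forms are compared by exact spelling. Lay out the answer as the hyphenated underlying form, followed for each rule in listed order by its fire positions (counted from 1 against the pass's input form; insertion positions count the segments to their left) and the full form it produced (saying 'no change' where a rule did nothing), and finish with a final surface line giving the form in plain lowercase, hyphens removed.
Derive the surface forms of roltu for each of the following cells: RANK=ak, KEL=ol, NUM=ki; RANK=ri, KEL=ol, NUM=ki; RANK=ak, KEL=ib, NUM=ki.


cell RANK=ak, KEL=ol, NUM=ki:
underlying: a-roltu-pu-ef
1. e -> o, i -> u / B C0 _: fires at position(s) 9: aroltupuof
2. e -> o, i -> u / B C0 _: no change
surface: aroltupuof

cell RANK=ri, KEL=ol, NUM=ki:
underlying: a-roltu-si-ef
1. e -> o, i -> u / B C0 _: fires at position(s) 8: aroltusuef
2. e -> o, i -> u / B C0 _: fires at position(s) 9: aroltusuof
surface: aroltusuof

cell RANK=ak, KEL=ib, NUM=ki:
underlying: ip-roltu-pu-ef
1. e -> o, i -> u / B C0 _: fires at position(s) 10: iproltupuof
2. e -> o, i -> u / B C0 _: no change
surface: iproltupuof


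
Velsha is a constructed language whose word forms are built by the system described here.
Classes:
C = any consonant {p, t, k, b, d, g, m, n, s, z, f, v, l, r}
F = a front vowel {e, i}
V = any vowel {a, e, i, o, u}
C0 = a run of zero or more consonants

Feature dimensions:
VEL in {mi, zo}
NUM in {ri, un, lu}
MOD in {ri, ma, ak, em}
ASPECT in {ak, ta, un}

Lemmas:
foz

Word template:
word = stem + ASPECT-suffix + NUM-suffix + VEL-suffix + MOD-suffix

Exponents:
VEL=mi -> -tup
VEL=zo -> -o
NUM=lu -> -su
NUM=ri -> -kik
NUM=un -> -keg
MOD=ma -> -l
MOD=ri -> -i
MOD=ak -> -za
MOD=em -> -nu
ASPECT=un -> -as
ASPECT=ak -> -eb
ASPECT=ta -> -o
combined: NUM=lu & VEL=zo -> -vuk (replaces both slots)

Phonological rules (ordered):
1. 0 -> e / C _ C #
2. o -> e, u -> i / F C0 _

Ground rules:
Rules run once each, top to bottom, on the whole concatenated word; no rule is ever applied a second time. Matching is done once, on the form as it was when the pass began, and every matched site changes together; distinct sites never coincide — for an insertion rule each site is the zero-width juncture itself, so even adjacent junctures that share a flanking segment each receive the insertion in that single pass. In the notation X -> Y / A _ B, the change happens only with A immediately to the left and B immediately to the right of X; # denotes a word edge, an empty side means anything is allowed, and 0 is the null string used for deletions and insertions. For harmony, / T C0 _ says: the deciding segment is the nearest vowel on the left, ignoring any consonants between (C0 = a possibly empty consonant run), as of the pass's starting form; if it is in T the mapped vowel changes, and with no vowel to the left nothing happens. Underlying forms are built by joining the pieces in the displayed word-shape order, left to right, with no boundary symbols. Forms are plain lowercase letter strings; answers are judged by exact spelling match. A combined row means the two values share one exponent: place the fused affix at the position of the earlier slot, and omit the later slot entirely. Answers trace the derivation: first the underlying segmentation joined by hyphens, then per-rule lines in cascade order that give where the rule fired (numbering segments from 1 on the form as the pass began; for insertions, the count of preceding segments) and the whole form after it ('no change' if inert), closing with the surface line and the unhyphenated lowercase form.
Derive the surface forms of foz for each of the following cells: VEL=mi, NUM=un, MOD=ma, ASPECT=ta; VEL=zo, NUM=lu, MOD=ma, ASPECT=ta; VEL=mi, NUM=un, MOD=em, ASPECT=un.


cell VEL=mi, NUM=un, MOD=ma, ASPECT=ta:
underlying: foz-o-keg-tup-l
1. 0 -> e / C _ C #: inserts after position(s) 10: fozokegtupel
2. o -> e, u -> i / F C0 _: fires at position(s) 9: fozokegtipel
surface: fozokegtipel

cell VEL=zo, NUM=lu, MOD=ma, ASPECT=ta:
underlying: foz-o-vuk-l
1. 0 -> e / C _ C #: inserts after position(s) 7: fozovukel
2. o -> e, u -> i / F C0 _: no change
surface: fozovukel

cell VEL=mi, NUM=un, MOD=em, ASPECT=un:
underlying: foz-as-keg-tup-nu
1. 0 -> e / C _ C #: no change
2. o -> e, u -> i / F C0 _: fires at position(s) 10: fozaskegtipnu
surface: fozaskegtipnu


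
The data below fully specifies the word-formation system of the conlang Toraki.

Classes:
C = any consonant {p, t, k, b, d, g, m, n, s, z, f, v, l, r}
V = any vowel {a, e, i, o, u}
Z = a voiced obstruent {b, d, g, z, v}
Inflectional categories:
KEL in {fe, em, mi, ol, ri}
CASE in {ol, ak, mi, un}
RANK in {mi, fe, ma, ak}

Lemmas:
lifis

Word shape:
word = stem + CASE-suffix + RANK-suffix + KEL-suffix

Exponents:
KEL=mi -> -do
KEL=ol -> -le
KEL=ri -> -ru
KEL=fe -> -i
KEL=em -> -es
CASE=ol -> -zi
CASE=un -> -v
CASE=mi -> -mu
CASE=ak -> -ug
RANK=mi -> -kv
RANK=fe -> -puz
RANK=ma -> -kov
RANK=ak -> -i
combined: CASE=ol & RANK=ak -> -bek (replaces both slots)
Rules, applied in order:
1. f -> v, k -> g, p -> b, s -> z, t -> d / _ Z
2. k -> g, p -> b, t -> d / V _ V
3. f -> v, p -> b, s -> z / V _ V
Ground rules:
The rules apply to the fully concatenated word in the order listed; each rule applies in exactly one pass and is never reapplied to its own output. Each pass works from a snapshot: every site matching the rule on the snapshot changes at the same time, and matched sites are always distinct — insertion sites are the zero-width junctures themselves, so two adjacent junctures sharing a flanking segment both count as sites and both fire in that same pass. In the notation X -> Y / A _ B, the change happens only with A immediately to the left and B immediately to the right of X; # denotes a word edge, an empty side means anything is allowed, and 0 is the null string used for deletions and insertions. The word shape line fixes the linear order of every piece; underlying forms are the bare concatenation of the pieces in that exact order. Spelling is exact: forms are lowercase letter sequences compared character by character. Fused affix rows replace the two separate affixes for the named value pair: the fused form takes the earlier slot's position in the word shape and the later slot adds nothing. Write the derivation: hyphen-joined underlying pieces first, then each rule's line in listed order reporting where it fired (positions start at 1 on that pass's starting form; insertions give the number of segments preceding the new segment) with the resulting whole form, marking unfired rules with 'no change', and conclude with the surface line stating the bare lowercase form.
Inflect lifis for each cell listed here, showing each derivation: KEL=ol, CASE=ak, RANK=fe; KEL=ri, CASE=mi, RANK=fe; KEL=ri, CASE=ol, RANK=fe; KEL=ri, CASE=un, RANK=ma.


cell KEL=ol, CASE=ak, RANK=fe:
underlying: lifis-ug-puz-le
1. f -> v, k -> g, p -> b, s -> z, t -> d / _ Z: no change
2. k -> g, p -> b, t -> d / V _ V: no change
3. f -> v, p -> b, s -> z / V _ V: fires at position(s) 3, 5: livizugpuzle
surface: livizugpuzle

cell KEL=ri, CASE=mi, RANK=fe:
underlying: lifis-mu-puz-ru
1. f -> v, k -> g, p -> b, s -> z, t -> d / _ Z: no change
2. k -> g, p -> b, t -> d / V _ V: fires at position(s) 8: lifismubuzru
3. f -> v, p -> b, s -> z / V _ V: fires at position(s) 3: livismubuzru
surface: livismubuzru

cell KEL=ri, CASE=ol, RANK=fe:
underlying: lifis-zi-puz-ru
1. f -> v, k -> g, p -> b, s -> z, t -> d / _ Z: fires at position(s) 5: lifizzipuzru
2. k -> g, p -> b, t -> d / V _ V: fires at position(s) 8: lifizzibuzru
3. f -> v, p -> b, s -> z / V _ V: fires at position(s) 3: livizzibuzru
surface: livizzibuzru

cell KEL=ri, CASE=un, RANK=ma:
underlying: lifis-v-kov-ru
1. f -> v, k -> g, p -> b, s -> z, t -> d / _ Z: fires at position(s) 5: lifizvkovru
2. k -> g, p -> b, t -> d / V _ V: no change
3. f -> v, p -> b, s -> z / V _ V: fires at position(s) 3: livizvkovru
surface: livizvkovru


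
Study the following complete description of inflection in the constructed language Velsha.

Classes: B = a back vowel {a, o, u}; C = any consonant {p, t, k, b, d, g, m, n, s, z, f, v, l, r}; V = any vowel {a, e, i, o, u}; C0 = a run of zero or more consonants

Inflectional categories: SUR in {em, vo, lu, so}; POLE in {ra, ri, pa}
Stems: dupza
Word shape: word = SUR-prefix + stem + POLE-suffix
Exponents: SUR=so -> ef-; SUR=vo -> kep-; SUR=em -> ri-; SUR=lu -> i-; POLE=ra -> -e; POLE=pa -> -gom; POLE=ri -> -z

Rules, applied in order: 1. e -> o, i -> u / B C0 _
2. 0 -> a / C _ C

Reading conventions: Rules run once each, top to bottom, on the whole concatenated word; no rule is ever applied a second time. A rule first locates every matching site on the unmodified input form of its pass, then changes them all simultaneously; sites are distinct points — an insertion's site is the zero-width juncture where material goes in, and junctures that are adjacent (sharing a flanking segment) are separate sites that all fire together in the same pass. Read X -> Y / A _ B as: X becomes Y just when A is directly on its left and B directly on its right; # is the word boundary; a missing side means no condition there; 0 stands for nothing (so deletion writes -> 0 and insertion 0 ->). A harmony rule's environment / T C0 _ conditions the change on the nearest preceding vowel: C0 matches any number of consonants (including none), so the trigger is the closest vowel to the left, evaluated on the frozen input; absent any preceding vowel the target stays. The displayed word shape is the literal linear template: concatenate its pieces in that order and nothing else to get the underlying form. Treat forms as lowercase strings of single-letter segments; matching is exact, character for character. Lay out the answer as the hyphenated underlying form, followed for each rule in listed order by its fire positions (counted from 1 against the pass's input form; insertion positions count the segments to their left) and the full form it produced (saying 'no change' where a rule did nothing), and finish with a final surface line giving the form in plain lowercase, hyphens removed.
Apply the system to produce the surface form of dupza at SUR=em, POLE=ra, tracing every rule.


underlying: ri-dupza-e
1. e -> o, i -> u / B C0 _: fires at position(s) 8: ridupzao
2. 0 -> a / C _ C: inserts after position(s) 5: ridupazao
surface: ridupazao


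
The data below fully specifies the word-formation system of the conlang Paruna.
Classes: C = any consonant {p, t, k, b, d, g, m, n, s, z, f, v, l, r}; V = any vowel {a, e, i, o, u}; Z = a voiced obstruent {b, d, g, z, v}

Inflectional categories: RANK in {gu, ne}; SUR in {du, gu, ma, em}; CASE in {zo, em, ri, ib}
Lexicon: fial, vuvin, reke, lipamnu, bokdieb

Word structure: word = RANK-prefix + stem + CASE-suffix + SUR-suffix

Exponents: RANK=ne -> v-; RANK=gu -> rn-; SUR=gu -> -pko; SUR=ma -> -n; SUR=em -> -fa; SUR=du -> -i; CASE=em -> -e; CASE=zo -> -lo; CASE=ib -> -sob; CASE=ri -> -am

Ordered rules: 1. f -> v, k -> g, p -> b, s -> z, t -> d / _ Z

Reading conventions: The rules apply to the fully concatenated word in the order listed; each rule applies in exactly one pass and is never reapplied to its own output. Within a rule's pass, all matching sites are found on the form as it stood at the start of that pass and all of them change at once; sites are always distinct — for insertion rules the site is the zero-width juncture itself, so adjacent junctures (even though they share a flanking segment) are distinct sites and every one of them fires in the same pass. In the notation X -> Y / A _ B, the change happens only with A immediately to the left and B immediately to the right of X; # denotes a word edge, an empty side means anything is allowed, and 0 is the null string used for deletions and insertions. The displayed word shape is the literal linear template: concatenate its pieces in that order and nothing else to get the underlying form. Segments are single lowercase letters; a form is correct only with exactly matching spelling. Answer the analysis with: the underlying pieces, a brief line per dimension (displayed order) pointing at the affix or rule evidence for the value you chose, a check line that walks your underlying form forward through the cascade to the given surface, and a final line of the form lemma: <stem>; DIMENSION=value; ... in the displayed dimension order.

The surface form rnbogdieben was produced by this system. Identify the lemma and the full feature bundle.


underlying: rn-bokdieb-e-n
RANK=gu - signalled by the affix rn-
SUR=ma - signalled by the affix -n
CASE=em - signalled by the affix -e
check: rnbokdieben -> rnbogdieben
lemma: bokdieb; RANK=gu; SUR=ma; CASE=em


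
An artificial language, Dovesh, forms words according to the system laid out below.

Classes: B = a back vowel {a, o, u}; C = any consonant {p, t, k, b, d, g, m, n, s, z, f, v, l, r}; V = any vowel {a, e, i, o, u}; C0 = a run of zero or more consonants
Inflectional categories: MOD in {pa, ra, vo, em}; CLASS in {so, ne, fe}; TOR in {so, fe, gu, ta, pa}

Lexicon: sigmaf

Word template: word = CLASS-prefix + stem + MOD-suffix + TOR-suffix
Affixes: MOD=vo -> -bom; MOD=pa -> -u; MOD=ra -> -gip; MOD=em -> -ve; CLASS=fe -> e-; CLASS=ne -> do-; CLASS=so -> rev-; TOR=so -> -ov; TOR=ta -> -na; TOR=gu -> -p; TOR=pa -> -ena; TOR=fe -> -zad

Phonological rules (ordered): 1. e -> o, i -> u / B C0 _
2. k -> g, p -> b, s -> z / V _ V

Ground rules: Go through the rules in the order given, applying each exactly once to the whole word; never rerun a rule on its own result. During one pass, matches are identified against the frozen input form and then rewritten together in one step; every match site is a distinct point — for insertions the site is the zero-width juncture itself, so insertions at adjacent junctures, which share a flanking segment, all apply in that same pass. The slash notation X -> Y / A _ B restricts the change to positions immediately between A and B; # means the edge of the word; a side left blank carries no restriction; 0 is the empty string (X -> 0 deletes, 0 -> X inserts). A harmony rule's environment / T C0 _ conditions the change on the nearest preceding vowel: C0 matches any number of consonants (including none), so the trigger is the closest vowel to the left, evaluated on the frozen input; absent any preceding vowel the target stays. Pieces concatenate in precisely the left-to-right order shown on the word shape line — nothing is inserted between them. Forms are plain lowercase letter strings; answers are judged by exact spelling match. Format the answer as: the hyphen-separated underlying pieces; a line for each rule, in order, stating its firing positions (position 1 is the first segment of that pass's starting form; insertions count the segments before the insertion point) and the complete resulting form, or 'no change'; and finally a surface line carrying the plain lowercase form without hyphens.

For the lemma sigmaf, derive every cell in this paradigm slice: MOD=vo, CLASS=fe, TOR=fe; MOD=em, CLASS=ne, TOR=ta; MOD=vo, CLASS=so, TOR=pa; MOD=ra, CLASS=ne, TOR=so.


cell MOD=vo, CLASS=fe, TOR=fe:
underlying: e-sigmaf-bom-zad
1. e -> o, i -> u / B C0 _: no change
2. k -> g, p -> b, s -> z / V _ V: fires at position(s) 2: ezigmafbomzad
surface: ezigmafbomzad

cell MOD=em, CLASS=ne, TOR=ta:
underlying: do-sigmaf-ve-na
1. e -> o, i -> u / B C0 _: fires at position(s) 4, 10: dosugmafvona
2. k -> g, p -> b, s -> z / V _ V: fires at position(s) 3: dozugmafvona
surface: dozugmafvona

cell MOD=vo, CLASS=so, TOR=pa:
underlying: rev-sigmaf-bom-ena
1. e -> o, i -> u / B C0 _: fires at position(s) 13: revsigmafbomona
2. k -> g, p -> b, s -> z / V _ V: no change
surface: revsigmafbomona

cell MOD=ra, CLASS=ne, TOR=so:
underlying: do-sigmaf-gip-ov
1. e -> o, i -> u / B C0 _: fires at position(s) 4, 10: dosugmafgupov
2. k -> g, p -> b, s -> z / V _ V: fires at position(s) 3, 11: dozugmafgubov
surface: dozugmafgubov


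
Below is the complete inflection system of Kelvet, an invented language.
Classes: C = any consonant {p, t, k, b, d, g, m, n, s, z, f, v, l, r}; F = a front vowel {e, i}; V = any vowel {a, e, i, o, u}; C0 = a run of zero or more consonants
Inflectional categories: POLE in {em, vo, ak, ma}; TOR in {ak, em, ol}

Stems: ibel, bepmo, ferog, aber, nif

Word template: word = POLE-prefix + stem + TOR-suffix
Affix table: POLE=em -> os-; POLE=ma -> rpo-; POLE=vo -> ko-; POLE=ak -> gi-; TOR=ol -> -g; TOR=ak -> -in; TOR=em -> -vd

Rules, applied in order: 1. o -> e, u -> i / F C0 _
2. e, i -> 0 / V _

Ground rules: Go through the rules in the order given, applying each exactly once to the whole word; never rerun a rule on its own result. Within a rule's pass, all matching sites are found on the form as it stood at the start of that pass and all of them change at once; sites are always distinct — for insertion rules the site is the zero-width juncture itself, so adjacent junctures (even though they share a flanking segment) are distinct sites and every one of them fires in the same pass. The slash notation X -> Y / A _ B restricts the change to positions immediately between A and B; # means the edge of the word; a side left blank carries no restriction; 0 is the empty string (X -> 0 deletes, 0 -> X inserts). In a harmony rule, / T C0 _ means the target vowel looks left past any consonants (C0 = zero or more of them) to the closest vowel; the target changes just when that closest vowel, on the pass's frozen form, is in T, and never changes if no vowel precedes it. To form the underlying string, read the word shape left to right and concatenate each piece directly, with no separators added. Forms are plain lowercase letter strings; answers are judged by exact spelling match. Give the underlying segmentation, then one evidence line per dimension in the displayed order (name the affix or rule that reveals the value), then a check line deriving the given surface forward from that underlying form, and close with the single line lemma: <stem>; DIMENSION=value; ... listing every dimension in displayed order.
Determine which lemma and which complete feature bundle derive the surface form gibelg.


underlying: gi-ibel-g
POLE=ak - signalled by the affix gi-
TOR=ol - signalled by the affix -g
check: giibelg -> giibelg -> gibelg
lemma: ibel; POLE=ak; TOR=ol


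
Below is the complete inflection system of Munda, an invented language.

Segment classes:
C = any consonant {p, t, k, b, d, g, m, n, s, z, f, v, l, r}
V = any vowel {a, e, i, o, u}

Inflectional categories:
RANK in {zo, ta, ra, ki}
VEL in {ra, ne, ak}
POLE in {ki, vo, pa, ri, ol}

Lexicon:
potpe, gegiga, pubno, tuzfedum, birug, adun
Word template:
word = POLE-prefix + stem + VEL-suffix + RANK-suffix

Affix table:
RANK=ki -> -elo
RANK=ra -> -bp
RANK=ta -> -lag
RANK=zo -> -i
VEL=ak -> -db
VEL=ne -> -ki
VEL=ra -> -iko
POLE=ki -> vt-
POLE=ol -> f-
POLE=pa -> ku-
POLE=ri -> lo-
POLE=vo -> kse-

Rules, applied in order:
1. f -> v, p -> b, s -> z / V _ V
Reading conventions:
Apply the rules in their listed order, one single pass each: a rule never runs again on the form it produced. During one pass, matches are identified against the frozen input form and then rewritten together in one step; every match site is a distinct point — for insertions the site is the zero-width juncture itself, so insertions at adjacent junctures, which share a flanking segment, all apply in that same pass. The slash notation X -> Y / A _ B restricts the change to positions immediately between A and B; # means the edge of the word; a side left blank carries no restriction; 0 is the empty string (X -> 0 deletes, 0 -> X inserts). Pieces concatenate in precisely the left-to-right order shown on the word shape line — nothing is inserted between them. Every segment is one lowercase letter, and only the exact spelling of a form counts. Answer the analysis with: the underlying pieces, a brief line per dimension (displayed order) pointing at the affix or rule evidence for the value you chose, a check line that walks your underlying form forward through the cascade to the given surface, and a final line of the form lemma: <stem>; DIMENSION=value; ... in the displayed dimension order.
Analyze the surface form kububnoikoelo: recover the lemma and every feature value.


underlying: ku-pubno-iko-elo
RANK=ki - signalled by the affix -elo
VEL=ra - signalled by the affix -iko
POLE=pa - signalled by the affix ku-
check: kupubnoikoelo -> kububnoikoelo
lemma: pubno; RANK=ki; VEL=ra; POLE=pa


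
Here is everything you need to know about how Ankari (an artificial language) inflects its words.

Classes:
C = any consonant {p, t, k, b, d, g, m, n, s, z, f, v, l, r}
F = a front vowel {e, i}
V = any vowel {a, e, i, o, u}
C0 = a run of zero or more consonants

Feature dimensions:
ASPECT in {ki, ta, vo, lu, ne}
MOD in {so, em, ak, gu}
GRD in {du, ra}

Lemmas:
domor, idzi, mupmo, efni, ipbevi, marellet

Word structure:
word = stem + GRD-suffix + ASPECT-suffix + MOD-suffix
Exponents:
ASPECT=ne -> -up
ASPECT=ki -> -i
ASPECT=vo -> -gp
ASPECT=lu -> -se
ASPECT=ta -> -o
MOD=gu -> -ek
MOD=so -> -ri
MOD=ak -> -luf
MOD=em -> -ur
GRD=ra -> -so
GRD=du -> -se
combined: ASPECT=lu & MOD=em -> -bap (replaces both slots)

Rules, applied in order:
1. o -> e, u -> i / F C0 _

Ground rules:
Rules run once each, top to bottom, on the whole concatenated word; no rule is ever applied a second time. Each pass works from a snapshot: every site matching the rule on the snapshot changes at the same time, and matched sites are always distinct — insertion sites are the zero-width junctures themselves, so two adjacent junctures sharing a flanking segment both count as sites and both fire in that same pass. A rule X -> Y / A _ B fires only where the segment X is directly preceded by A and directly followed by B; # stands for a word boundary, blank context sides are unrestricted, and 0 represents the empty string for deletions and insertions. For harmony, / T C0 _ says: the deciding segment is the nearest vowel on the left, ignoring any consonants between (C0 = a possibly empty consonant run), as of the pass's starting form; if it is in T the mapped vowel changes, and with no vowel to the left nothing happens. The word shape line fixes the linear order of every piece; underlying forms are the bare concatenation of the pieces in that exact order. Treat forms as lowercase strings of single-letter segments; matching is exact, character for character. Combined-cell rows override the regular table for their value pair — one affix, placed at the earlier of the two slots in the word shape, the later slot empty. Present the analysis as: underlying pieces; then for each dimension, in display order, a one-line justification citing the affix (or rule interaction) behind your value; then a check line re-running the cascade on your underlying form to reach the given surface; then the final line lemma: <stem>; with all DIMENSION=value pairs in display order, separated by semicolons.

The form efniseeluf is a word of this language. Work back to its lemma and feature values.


underlying: efni-se-o-luf
ASPECT=ta - signalled by the affix -o
MOD=ak - signalled by the affix -luf
GRD=du - signalled by the affix -se
check: efniseoluf -> efniseeluf
lemma: efni; ASPECT=ta; MOD=ak; GRD=du


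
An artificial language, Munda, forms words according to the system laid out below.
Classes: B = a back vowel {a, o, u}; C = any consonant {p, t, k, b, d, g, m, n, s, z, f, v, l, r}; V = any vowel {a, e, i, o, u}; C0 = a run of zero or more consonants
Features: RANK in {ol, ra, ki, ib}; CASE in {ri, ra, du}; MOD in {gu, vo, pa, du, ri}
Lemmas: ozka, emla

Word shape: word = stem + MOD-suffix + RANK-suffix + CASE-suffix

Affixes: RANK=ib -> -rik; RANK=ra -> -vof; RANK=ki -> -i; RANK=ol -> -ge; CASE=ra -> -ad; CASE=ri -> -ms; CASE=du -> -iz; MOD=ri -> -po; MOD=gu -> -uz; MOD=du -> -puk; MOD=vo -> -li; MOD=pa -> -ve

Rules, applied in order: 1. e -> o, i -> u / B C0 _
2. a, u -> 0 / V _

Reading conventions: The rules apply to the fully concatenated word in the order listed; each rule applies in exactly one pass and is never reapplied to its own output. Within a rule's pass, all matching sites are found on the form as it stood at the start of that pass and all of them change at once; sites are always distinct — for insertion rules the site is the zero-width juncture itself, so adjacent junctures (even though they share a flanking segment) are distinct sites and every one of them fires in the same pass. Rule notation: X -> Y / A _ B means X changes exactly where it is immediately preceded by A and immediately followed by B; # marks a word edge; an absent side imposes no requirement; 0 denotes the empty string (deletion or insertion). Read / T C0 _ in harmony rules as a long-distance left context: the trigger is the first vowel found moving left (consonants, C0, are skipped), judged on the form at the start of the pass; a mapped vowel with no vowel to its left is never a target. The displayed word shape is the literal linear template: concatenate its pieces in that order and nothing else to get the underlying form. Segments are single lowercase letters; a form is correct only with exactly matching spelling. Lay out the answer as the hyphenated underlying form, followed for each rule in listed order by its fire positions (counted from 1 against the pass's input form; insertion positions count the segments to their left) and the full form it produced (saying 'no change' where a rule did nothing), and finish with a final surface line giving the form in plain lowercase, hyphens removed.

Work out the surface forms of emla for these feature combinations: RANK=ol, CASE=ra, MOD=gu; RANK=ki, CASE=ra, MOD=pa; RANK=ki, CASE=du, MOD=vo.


cell RANK=ol, CASE=ra, MOD=gu:
underlying: emla-uz-ge-ad
1. e -> o, i -> u / B C0 _: fires at position(s) 8: emlauzgoad
2. a, u -> 0 / V _: fires at position(s) 5, 9: emlazgod
surface: emlazgod

cell RANK=ki, CASE=ra, MOD=pa:
underlying: emla-ve-i-ad
1. e -> o, i -> u / B C0 _: fires at position(s) 6: emlavoiad
2. a, u -> 0 / V _: fires at position(s) 8: emlavoid
surface: emlavoid

cell RANK=ki, CASE=du, MOD=vo:
underlying: emla-li-i-iz
1. e -> o, i -> u / B C0 _: fires at position(s) 6: emlaluiiz
2. a, u -> 0 / V _: no change
surface: emlaluiiz


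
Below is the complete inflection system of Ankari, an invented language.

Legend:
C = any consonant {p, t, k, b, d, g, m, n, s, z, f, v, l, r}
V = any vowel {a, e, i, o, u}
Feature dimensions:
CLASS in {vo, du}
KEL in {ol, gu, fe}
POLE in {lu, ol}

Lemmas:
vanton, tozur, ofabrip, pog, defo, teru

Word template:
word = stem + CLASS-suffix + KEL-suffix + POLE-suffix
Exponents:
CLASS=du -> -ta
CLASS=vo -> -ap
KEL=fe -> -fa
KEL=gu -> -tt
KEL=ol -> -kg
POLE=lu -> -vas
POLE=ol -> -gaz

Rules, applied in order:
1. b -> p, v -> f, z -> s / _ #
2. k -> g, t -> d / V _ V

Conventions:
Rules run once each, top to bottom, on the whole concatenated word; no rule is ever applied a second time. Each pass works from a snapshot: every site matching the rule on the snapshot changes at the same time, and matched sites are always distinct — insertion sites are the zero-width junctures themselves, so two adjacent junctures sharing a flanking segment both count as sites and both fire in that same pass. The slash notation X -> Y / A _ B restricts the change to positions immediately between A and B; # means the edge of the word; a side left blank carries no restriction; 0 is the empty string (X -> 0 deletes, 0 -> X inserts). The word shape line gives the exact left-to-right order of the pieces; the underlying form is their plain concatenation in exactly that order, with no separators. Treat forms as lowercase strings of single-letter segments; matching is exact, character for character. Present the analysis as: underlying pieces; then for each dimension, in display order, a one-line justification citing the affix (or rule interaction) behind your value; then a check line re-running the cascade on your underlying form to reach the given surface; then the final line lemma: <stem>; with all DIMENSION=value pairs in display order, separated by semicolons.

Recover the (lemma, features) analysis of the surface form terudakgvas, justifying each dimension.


underlying: teru-ta-kg-vas
CLASS=du - signalled by the affix -ta
KEL=ol - signalled by the affix -kg
POLE=lu - signalled by the affix -vas
check: terutakgvas -> terutakgvas -> terudakgvas
lemma: teru; CLASS=du; KEL=ol; POLE=lu


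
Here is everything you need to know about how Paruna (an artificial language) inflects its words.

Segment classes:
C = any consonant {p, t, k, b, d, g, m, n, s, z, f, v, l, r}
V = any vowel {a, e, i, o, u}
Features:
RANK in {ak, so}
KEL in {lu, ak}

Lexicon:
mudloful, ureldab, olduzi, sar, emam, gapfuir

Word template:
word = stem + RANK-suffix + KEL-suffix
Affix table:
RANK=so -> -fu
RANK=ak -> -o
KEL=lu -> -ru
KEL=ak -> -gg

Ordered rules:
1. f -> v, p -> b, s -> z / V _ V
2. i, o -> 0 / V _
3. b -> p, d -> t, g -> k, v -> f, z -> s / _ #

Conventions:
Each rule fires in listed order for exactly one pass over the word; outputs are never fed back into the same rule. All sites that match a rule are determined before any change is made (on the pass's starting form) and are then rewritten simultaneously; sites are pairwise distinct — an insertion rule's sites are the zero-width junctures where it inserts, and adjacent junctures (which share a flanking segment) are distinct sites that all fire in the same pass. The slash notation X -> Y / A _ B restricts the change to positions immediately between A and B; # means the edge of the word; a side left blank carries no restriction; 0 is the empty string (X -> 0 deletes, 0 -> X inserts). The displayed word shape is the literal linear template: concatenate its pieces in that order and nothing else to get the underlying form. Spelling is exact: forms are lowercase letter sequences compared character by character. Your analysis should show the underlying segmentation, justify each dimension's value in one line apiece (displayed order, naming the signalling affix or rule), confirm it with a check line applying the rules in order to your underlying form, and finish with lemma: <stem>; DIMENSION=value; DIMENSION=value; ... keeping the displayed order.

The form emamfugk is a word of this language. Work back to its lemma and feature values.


underlying: emam-fu-gg
RANK=so - signalled by the affix -fu
KEL=ak - signalled by the affix -gg
check: emamfugg -> emamfugg -> emamfugg -> emamfugk
lemma: emam; RANK=so; KEL=ak


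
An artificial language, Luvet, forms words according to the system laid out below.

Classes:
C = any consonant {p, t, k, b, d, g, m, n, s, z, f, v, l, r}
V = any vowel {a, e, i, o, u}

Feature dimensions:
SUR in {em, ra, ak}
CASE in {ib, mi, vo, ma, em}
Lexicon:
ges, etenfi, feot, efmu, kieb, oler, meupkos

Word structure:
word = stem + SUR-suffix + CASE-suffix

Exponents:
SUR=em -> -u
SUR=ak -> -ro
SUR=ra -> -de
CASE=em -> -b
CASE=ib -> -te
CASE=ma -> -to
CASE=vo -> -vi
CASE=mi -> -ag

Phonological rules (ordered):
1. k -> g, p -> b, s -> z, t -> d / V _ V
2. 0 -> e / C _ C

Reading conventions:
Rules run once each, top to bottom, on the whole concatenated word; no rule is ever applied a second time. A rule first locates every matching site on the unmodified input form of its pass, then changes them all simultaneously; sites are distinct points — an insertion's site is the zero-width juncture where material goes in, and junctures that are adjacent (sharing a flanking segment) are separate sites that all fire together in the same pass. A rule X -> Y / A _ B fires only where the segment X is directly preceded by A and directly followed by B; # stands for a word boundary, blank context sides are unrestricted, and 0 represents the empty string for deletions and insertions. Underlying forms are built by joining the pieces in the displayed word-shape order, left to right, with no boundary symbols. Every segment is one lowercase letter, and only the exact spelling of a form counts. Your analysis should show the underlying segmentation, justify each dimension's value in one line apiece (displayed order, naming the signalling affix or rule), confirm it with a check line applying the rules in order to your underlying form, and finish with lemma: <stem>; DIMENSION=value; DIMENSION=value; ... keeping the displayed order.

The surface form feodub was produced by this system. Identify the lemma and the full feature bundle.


underlying: feot-u-b
SUR=em - signalled by the affix -u
CASE=em - signalled by the affix -b
check: feotub -> feodub -> feodub
lemma: feot; SUR=em; CASE=em
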